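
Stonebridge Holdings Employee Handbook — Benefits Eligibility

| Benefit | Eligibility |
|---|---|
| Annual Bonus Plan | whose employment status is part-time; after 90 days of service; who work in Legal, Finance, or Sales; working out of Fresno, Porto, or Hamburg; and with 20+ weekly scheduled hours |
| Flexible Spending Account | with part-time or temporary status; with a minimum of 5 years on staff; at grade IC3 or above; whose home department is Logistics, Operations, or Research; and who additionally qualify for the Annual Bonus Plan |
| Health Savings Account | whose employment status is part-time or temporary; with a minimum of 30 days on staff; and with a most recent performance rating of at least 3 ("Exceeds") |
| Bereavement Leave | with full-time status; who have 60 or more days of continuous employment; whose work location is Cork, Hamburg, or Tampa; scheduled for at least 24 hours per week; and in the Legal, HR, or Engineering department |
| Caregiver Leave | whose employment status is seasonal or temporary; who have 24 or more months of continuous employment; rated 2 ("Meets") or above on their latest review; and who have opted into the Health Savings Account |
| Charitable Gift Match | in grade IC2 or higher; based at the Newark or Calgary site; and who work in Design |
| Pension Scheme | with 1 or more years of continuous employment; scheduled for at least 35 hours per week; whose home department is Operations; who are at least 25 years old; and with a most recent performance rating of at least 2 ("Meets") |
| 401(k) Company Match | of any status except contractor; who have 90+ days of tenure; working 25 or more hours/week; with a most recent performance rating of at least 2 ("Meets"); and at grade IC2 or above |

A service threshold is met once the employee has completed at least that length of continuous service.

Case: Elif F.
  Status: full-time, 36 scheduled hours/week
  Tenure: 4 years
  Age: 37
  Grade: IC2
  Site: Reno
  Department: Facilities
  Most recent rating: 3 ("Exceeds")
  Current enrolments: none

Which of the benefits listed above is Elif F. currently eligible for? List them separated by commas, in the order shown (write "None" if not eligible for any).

401(k) Company Match

Annual Bonus Plan — status full-time ✗ (requires part-time) → not eligible.
Flexible Spending Account — status full-time ✗ (requires part-time or temporary) → not eligible.
Health Savings Account — status full-time ✗ (requires part-time or temporary) → not eligible.
Bereavement Leave — status full-time ✓; service 4 years ≥ 60 days ✓; site Reno ✗ (not Cork, Hamburg, or Tampa) → not eligible.
Caregiver Leave — status full-time ✗ (requires seasonal or temporary) → not eligible.
Charitable Gift Match — grade IC2 ≥ IC2 ✓; site Reno ✗ (not Newark or Calgary) → not eligible.
Pension Scheme — service 4 years ≥ 1 year ✓; 36 hrs/wk ≥ 35 ✓; dept Facilities ✗ → not eligible.
401(k) Company Match — status full-time ✓ (not excluded); service 4 years ≥ 90 days ✓; 36 hrs/wk ≥ 25 ✓; rating 3 ≥ 2 ✓; grade IC2 ≥ IC2 ✓ → eligible.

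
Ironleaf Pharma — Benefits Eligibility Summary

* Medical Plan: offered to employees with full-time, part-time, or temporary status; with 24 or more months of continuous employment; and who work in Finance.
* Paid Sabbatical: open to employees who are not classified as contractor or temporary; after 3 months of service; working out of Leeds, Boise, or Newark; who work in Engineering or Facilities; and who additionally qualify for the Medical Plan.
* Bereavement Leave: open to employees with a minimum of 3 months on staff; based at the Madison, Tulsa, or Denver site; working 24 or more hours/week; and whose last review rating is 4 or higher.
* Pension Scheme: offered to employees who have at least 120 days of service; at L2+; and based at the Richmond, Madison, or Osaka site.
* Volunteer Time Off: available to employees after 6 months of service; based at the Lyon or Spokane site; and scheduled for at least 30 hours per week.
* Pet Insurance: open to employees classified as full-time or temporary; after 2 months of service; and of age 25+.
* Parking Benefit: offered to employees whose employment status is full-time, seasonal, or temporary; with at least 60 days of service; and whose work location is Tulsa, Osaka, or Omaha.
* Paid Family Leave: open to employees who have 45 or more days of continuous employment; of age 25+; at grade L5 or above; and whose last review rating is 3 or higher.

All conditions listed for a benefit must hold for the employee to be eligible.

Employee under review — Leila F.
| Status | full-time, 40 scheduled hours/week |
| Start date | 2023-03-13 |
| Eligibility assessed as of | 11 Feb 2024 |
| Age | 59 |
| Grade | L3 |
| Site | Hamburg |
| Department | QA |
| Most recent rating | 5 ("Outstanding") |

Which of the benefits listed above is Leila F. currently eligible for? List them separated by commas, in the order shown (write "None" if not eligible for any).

Service from 2023-03-13 to 11 Feb 2024: 335 days.
Medical Plan — status full-time ✓; service 335 days < 24 months (≈720 days) ✗ → not eligible.
Paid Sabbatical — status full-time ✓ (not excluded); service 335 days ≥ 3 months (≈90 days) ✓; site Hamburg ✗ (not Leeds, Boise, or Newark) → not eligible.
Bereavement Leave — service 335 days ≥ 3 months (≈90 days) ✓; site Hamburg ✗ (not Madison, Tulsa, or Denver) → not eligible.
Pension Scheme — service 335 days ≥ 120 days ✓; grade L3 ≥ L2 ✓; site Hamburg ✗ (not Richmond, Madison, or Osaka) → not eligible.
Volunteer Time Off — service 335 days ≥ 6 months (≈180 days) ✓; site Hamburg ✗ (not Lyon or Spokane) → not eligible.
Pet Insurance — status full-time ✓; service 335 days ≥ 2 months (≈60 days) ✓; age 59 ≥ 25 ✓ → eligible.
Parking Benefit — status full-time ✓; service 335 days ≥ 60 days ✓; site Hamburg ✗ (not Tulsa, Osaka, or Omaha) → not eligible.
Paid Family Leave — service 335 days ≥ 45 days ✓; age 59 ≥ 25 ✓; grade L3 < L5 ✗ → not eligible.

Pet Insurance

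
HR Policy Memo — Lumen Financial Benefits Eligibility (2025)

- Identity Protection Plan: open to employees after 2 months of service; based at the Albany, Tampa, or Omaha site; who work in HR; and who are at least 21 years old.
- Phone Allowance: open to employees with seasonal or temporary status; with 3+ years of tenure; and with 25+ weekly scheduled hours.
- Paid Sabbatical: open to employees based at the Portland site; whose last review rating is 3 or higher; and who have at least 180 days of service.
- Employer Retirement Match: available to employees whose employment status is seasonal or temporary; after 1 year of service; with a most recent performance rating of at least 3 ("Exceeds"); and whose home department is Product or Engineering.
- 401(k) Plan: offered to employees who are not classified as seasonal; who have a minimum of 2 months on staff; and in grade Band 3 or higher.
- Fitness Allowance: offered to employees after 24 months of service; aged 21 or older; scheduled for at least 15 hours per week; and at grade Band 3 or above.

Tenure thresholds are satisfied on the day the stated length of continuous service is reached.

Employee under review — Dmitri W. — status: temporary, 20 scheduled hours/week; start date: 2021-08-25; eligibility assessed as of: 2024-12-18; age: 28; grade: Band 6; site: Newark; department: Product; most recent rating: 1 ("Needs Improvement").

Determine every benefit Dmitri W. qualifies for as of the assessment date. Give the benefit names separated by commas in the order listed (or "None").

401(k) Plan, Fitness Allowance

Service from 2021-08-25 to 2024-12-18: 1211 days.
Identity Protection Plan — service 1211 days ≥ 2 months (≈60 days) ✓; site Newark ✗ (not Albany, Tampa, or Omaha) → not eligible.
Phone Allowance — status temporary ✓; service 1211 days ≥ 3 years (≈1095 days) ✓; 20 hrs/wk < 25 ✗ → not eligible.
Paid Sabbatical — site Newark ✗ (not Portland) → not eligible.
Employer Retirement Match — status temporary ✓; service 1211 days ≥ 1 year (≈365 days) ✓; rating 1 < 3 ✗ → not eligible.
401(k) Plan — status temporary ✓ (not excluded); service 1211 days ≥ 2 months (≈60 days) ✓; grade Band 6 ≥ Band 3 ✓ → eligible.
Fitness Allowance — service 1211 days ≥ 24 months (≈720 days) ✓; age 28 ≥ 21 ✓; 20 hrs/wk ≥ 15 ✓; grade Band 6 ≥ Band 3 ✓ → eligible.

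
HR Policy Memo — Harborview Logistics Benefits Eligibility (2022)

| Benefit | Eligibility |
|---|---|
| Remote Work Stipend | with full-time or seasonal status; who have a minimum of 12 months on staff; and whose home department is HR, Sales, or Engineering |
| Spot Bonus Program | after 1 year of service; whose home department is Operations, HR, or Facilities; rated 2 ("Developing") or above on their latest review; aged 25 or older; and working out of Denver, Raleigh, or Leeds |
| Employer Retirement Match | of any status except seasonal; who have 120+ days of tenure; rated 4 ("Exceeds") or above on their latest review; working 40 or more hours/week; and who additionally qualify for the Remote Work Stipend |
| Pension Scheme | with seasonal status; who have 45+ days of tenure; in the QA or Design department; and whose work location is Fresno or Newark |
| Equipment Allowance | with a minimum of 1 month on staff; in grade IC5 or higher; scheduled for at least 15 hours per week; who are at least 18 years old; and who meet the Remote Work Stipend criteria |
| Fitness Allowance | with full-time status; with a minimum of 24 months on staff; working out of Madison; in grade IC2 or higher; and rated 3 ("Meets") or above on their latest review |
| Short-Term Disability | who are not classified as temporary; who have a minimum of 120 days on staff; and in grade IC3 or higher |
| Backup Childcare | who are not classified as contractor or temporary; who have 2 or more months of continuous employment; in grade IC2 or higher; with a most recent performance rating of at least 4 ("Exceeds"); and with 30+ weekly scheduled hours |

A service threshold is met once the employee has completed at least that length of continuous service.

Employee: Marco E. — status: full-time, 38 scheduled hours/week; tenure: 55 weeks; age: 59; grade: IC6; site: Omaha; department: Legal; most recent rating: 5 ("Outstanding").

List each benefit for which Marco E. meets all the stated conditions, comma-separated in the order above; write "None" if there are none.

Short-Term Disability, Backup Childcare

Remote Work Stipend — status full-time ✓; service 55 weeks ≥ 12 months (≈360 days) ✓; dept Legal ✗ → not eligible.
Spot Bonus Program — service 55 weeks ≥ 1 year (≈365 days) ✓; dept Legal ✗ → not eligible.
Employer Retirement Match — status full-time ✓ (not excluded); service 55 weeks ≥ 120 days ✓; rating 5 ≥ 4 ✓; 38 hrs/wk < 40 ✗ → not eligible.
Pension Scheme — status full-time ✗ (requires seasonal) → not eligible.
Equipment Allowance — service 55 weeks ≥ 1 month (≈30 days) ✓; grade IC6 ≥ IC5 ✓; 38 hrs/wk ≥ 15 ✓; age 59 ≥ 18 ✓; not eligible for Remote Work Stipend ✗ → not eligible.
Fitness Allowance — status full-time ✓; service 55 weeks < 24 months (≈720 days) ✗ → not eligible.
Short-Term Disability — status full-time ✓ (not excluded); service 55 weeks ≥ 120 days ✓; grade IC6 ≥ IC3 ✓ → eligible.
Backup Childcare — status full-time ✓ (not excluded); service 55 weeks ≥ 2 months (≈60 days) ✓; grade IC6 ≥ IC2 ✓; rating 5 ≥ 4 ✓; 38 hrs/wk ≥ 30 ✓ → eligible.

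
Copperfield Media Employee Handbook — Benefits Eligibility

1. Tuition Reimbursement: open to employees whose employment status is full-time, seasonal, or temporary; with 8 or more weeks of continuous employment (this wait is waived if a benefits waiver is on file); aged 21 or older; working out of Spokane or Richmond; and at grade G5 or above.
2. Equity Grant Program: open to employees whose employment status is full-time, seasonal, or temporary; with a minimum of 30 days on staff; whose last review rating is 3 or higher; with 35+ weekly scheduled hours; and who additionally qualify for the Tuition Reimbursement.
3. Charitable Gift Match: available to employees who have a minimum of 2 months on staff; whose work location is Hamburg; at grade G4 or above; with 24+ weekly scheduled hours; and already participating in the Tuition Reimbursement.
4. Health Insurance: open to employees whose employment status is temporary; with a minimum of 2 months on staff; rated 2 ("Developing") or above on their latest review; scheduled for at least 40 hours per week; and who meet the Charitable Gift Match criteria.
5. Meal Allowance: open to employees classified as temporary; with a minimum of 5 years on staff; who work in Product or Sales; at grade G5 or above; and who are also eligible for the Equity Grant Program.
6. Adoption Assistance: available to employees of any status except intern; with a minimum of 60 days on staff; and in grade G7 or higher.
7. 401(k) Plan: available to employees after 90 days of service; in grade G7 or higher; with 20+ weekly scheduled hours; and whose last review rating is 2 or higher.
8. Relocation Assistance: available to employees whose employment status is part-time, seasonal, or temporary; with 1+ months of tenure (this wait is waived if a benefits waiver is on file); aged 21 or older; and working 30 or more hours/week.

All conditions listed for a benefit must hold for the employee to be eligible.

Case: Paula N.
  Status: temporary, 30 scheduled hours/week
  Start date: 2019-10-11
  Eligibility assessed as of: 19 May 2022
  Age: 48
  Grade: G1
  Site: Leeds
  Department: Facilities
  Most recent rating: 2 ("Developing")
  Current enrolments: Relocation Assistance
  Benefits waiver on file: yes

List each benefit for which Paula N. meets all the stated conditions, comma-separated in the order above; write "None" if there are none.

Relocation Assistance

Service from 2019-10-11 to 19 May 2022: 951 days.
Tuition Reimbursement — status temporary ✓; benefits waiver on file ✓; age 48 ≥ 21 ✓; site Leeds ✗ (not Spokane or Richmond) → not eligible.
Equity Grant Program — status temporary ✓; service 951 days ≥ 30 days ✓; rating 2 < 3 ✗ → not eligible.
Charitable Gift Match — service 951 days ≥ 2 months (≈60 days) ✓; site Leeds ✗ (not Hamburg) → not eligible.
Health Insurance — status temporary ✓; service 951 days ≥ 2 months (≈60 days) ✓; rating 2 ≥ 2 ✓; 30 hrs/wk < 40 ✗ → not eligible.
Meal Allowance — status temporary ✓; service 951 days < 5 years (≈1825 days) ✗ → not eligible.
Adoption Assistance — status temporary ✓ (not excluded); service 951 days ≥ 60 days ✓; grade G1 < G7 ✗ → not eligible.
401(k) Plan — service 951 days ≥ 90 days ✓; grade G1 < G7 ✗ → not eligible.
Relocation Assistance — status temporary ✓; benefits waiver on file ✓; age 48 ≥ 21 ✓; 30 hrs/wk ≥ 30 ✓ → eligible.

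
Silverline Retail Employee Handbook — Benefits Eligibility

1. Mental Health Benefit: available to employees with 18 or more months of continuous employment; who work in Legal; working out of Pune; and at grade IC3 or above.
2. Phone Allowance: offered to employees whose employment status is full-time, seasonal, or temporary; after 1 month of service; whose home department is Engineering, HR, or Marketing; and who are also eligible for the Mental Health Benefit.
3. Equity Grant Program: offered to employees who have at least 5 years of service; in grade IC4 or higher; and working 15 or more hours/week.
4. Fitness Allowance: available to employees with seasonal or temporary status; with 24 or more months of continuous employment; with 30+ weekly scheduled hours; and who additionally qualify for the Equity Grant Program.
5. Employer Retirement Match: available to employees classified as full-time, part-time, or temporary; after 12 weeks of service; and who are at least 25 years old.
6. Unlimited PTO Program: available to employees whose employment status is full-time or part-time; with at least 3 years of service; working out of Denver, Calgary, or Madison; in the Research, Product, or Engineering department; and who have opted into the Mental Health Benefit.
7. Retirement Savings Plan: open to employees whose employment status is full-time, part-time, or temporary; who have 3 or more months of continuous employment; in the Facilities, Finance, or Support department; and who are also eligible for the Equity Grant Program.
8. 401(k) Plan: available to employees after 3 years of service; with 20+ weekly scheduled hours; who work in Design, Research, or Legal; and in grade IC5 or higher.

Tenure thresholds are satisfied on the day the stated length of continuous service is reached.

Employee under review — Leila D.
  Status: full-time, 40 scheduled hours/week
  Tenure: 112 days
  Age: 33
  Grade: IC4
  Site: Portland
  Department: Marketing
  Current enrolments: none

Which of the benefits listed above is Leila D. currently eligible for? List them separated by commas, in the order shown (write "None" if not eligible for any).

Mental Health Benefit — service 112 days < 18 months (≈540 days) ✗ → not eligible.
Phone Allowance — status full-time ✓; service 112 days ≥ 1 month (≈30 days) ✓; dept Marketing ✓; not eligible for Mental Health Benefit ✗ → not eligible.
Equity Grant Program — service 112 days < 5 years (≈1825 days) ✗ → not eligible.
Fitness Allowance — status full-time ✗ (requires seasonal or temporary) → not eligible.
Employer Retirement Match — status full-time ✓; service 112 days ≥ 12 weeks (≈84 days) ✓; age 33 ≥ 25 ✓ → eligible.
Unlimited PTO Program — status full-time ✓; service 112 days < 3 years (≈1095 days) ✗ → not eligible.
Retirement Savings Plan — status full-time ✓; service 112 days ≥ 3 months (≈90 days) ✓; dept Marketing ✗ → not eligible.
401(k) Plan — service 112 days < 3 years (≈1095 days) ✗ → not eligible.

Employer Retirement Match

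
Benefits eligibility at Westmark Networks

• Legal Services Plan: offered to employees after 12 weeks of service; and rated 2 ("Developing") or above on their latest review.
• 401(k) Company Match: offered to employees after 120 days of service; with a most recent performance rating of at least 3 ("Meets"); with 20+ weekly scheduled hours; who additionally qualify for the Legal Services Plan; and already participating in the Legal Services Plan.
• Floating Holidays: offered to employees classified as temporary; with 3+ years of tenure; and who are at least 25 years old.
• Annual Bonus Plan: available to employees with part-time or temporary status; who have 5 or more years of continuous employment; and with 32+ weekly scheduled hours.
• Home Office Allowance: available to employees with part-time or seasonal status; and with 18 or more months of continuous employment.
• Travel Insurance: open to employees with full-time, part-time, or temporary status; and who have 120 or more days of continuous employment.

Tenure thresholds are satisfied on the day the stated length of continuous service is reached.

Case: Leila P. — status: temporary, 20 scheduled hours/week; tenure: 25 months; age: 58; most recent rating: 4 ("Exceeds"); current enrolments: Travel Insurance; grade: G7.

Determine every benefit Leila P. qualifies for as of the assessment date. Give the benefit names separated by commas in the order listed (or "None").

Legal Services Plan — service 25 months ≥ 12 weeks (≈84 days) ✓; rating 4 ≥ 2 ✓ → eligible.
401(k) Company Match — service 25 months ≥ 120 days ✓; rating 4 ≥ 3 ✓; 20 hrs/wk ≥ 20 ✓; eligible for Legal Services Plan ✓; not enrolled in Legal Services Plan ✗ → not eligible.
Floating Holidays — status temporary ✓; service 25 months < 3 years (≈1095 days) ✗ → not eligible.
Annual Bonus Plan — status temporary ✓; service 25 months < 5 years (≈1825 days) ✗ → not eligible.
Home Office Allowance — status temporary ✗ (requires part-time or seasonal) → not eligible.
Travel Insurance — status temporary ✓; service 25 months ≥ 120 days ✓ → eligible.

Legal Services Plan, Travel Insurance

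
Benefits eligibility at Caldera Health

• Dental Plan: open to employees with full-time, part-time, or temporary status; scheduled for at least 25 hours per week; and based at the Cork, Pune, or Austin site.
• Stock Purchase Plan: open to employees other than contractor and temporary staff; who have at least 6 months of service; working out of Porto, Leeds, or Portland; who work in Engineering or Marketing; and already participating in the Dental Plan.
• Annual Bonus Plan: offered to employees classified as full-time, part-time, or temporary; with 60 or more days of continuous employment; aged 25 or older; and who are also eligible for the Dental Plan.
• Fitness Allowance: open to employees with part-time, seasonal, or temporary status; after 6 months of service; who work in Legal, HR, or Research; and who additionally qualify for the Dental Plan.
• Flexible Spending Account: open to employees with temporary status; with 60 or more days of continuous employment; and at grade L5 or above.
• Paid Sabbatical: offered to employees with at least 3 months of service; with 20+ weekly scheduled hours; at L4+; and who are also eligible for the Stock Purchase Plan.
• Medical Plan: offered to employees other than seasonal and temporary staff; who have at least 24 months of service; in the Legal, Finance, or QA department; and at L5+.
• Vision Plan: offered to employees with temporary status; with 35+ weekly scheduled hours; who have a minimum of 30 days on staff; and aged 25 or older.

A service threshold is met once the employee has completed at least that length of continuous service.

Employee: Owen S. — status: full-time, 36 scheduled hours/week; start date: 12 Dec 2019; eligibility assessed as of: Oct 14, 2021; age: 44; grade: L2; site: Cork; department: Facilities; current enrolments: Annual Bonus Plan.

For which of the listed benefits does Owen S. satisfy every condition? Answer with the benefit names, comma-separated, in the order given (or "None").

Dental Plan, Annual Bonus Plan

Service from 12 Dec 2019 to Oct 14, 2021: 672 days.
Dental Plan — status full-time ✓; 36 hrs/wk ≥ 25 ✓; site Cork ✓ → eligible.
Stock Purchase Plan — status full-time ✓ (not excluded); service 672 days ≥ 6 months (≈180 days) ✓; site Cork ✗ (not Porto, Leeds, or Portland) → not eligible.
Annual Bonus Plan — status full-time ✓; service 672 days ≥ 60 days ✓; age 44 ≥ 25 ✓; eligible for Dental Plan ✓ → eligible.
Fitness Allowance — status full-time ✗ (requires part-time, seasonal, or temporary) → not eligible.
Flexible Spending Account — status full-time ✗ (requires temporary) → not eligible.
Paid Sabbatical — service 672 days ≥ 3 months (≈90 days) ✓; 36 hrs/wk ≥ 20 ✓; grade L2 < L4 ✗ → not eligible.
Medical Plan — status full-time ✓ (not excluded); service 672 days < 24 months (≈720 days) ✗ → not eligible.
Vision Plan — status full-time ✗ (requires temporary) → not eligible.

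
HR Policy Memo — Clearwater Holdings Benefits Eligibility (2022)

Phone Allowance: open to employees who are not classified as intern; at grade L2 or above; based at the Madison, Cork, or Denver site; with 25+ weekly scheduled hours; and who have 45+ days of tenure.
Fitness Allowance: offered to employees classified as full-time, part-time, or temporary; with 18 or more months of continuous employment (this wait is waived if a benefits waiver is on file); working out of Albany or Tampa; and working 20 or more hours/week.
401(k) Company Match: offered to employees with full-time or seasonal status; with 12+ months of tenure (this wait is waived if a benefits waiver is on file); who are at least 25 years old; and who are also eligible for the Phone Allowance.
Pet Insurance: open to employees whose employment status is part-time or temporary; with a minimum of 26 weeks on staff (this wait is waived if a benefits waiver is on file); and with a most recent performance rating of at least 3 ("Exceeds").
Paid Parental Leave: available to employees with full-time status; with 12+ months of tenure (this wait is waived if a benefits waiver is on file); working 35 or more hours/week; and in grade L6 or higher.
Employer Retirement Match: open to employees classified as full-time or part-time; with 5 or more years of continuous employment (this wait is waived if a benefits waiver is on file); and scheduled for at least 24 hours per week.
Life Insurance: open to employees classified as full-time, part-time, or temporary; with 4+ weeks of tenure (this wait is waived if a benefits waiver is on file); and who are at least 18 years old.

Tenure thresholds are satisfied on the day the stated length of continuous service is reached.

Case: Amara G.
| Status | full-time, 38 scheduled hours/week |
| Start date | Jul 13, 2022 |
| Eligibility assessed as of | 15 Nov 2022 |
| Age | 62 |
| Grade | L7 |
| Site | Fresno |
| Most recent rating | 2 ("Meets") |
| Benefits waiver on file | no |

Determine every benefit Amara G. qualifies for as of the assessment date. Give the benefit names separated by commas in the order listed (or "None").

Life Insurance

Service from Jul 13, 2022 to 15 Nov 2022: 125 days.
Phone Allowance — status full-time ✓ (not excluded); grade L7 ≥ L2 ✓; site Fresno ✗ (not Madison, Cork, or Denver) → not eligible.
Fitness Allowance — status full-time ✓; no waiver, service 125 days < 18 months (≈540 days) ✗ → not eligible.
401(k) Company Match — status full-time ✓; no waiver, service 125 days < 12 months (≈360 days) ✗ → not eligible.
Pet Insurance — status full-time ✗ (requires part-time or temporary) → not eligible.
Paid Parental Leave — status full-time ✓; no waiver, service 125 days < 12 months (≈360 days) ✗ → not eligible.
Employer Retirement Match — status full-time ✓; no waiver, service 125 days < 5 years (≈1825 days) ✗ → not eligible.
Life Insurance — status full-time ✓; no waiver, service 125 days ≥ 4 weeks (≈28 days) ✓; age 62 ≥ 18 ✓ → eligible.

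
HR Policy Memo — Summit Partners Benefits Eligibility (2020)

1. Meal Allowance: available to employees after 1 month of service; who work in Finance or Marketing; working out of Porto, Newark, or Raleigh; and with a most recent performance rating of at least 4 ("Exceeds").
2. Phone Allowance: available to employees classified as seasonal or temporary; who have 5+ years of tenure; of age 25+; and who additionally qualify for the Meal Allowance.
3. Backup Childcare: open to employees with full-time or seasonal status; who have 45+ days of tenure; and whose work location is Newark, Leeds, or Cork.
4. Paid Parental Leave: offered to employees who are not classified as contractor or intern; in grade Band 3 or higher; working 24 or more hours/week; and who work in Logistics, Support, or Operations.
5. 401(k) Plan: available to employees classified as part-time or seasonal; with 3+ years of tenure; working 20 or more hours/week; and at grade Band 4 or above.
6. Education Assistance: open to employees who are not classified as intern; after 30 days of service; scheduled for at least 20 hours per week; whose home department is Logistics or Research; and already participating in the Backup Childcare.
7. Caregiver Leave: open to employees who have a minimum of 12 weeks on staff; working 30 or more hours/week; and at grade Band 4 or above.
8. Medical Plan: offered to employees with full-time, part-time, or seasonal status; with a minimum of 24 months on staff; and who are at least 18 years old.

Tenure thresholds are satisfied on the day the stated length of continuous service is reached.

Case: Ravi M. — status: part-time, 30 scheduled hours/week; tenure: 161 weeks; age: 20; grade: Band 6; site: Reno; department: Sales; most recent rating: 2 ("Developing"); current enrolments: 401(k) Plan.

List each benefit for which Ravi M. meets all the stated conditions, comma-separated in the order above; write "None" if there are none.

401(k) Plan, Caregiver Leave, Medical Plan

Meal Allowance — service 161 weeks ≥ 1 month (≈30 days) ✓; dept Sales ✗ → not eligible.
Phone Allowance — status part-time ✗ (requires seasonal or temporary) → not eligible.
Backup Childcare — status part-time ✗ (requires full-time or seasonal) → not eligible.
Paid Parental Leave — status part-time ✓ (not excluded); grade Band 6 ≥ Band 3 ✓; 30 hrs/wk ≥ 24 ✓; dept Sales ✗ → not eligible.
401(k) Plan — status part-time ✓; service 161 weeks ≥ 3 years (≈1095 days) ✓; 30 hrs/wk ≥ 20 ✓; grade Band 6 ≥ Band 4 ✓ → eligible.
Education Assistance — status part-time ✓ (not excluded); service 161 weeks ≥ 30 days ✓; 30 hrs/wk ≥ 20 ✓; dept Sales ✗ → not eligible.
Caregiver Leave — service 161 weeks ≥ 12 weeks ✓; 30 hrs/wk ≥ 30 ✓; grade Band 6 ≥ Band 4 ✓ → eligible.
Medical Plan — status part-time ✓; service 161 weeks ≥ 24 months (≈720 days) ✓; age 20 ≥ 18 ✓ → eligible.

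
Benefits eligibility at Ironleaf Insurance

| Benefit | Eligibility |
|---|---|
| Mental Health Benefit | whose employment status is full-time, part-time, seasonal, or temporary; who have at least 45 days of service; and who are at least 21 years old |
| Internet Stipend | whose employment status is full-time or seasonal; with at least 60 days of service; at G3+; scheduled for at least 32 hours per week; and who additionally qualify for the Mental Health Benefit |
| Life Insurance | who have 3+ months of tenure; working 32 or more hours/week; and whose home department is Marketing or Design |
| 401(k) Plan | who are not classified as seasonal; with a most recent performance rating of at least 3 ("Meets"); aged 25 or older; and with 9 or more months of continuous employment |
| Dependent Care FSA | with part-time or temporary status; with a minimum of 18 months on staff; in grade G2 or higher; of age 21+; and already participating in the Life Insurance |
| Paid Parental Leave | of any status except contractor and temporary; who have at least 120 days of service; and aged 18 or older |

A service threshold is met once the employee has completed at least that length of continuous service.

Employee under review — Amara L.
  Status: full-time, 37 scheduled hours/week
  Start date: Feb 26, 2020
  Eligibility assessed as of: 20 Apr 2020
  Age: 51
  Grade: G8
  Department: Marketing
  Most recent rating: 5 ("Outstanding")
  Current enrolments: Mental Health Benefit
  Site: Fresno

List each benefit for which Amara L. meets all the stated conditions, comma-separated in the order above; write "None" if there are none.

Mental Health Benefit

Service from Feb 26, 2020 to 20 Apr 2020: 54 days.
Mental Health Benefit — status full-time ✓; service 54 days ≥ 45 days ✓; age 51 ≥ 21 ✓ → eligible.
Internet Stipend — status full-time ✓; service 54 days < 60 days ✗ → not eligible.
Life Insurance — service 54 days < 3 months (≈90 days) ✗ → not eligible.
401(k) Plan — status full-time ✓ (not excluded); rating 5 ≥ 3 ✓; age 51 ≥ 25 ✓; service 54 days < 9 months (≈270 days) ✗ → not eligible.
Dependent Care FSA — status full-time ✗ (requires part-time or temporary) → not eligible.
Paid Parental Leave — status full-time ✓ (not excluded); service 54 days < 120 days ✗ → not eligible.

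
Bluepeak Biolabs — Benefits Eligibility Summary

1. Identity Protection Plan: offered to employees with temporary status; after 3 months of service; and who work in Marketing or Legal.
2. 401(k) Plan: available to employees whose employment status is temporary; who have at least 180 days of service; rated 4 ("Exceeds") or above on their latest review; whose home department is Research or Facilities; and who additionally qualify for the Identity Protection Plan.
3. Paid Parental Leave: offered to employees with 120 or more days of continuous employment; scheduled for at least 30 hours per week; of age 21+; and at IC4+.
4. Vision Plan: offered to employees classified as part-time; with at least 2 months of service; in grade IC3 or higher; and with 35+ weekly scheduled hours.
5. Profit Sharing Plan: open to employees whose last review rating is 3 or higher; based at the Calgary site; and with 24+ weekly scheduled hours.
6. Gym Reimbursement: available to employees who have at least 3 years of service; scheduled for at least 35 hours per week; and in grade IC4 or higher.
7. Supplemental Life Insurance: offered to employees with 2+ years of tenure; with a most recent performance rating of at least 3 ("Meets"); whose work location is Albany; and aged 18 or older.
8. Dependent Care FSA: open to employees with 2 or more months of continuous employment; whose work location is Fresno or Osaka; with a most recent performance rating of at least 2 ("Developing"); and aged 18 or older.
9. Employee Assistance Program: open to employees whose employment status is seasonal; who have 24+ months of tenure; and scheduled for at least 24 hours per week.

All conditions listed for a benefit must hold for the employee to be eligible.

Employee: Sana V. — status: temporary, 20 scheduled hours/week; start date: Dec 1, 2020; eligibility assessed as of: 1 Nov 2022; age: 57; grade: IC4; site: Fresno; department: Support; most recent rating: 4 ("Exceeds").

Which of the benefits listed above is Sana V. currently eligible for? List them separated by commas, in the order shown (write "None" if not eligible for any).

Service from Dec 1, 2020 to 1 Nov 2022: 700 days.
Identity Protection Plan — status temporary ✓; service 700 days ≥ 3 months (≈90 days) ✓; dept Support ✗ → not eligible.
401(k) Plan — status temporary ✓; service 700 days ≥ 180 days ✓; rating 4 ≥ 4 ✓; dept Support ✗ → not eligible.
Paid Parental Leave — service 700 days ≥ 120 days ✓; 20 hrs/wk < 30 ✗ → not eligible.
Vision Plan — status temporary ✗ (requires part-time) → not eligible.
Profit Sharing Plan — rating 4 ≥ 3 ✓; site Fresno ✗ (not Calgary) → not eligible.
Gym Reimbursement — service 700 days < 3 years (≈1095 days) ✗ → not eligible.
Supplemental Life Insurance — service 700 days < 2 years (≈730 days) ✗ → not eligible.
Dependent Care FSA — service 700 days ≥ 2 months (≈60 days) ✓; site Fresno ✓; rating 4 ≥ 2 ✓; age 57 ≥ 18 ✓ → eligible.
Employee Assistance Program — status temporary ✗ (requires seasonal) → not eligible.

Dependent Care FSA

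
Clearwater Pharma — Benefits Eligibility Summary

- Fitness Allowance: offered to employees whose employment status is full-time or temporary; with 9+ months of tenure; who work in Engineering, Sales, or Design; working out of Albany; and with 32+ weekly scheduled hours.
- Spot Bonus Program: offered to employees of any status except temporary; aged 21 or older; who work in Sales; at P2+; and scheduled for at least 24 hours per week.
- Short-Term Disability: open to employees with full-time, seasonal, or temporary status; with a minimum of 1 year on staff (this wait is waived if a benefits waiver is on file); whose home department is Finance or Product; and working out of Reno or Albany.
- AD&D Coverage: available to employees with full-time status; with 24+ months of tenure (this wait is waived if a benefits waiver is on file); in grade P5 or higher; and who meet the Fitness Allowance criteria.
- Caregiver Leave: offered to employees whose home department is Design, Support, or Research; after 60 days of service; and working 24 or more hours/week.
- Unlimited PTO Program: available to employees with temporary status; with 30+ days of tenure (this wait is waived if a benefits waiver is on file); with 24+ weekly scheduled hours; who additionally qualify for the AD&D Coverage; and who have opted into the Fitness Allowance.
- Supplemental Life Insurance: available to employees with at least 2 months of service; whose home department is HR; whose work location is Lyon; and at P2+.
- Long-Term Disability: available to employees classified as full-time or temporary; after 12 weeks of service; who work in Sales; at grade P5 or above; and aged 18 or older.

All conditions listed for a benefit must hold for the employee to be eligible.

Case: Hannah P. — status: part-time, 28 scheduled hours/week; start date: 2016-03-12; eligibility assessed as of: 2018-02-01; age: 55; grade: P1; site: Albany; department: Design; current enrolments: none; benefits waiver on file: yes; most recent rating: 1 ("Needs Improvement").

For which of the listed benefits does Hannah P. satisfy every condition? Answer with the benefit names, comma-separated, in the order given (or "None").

Caregiver Leave

Service from 2016-03-12 to 2018-02-01: 691 days.
Fitness Allowance — status part-time ✗ (requires full-time or temporary) → not eligible.
Spot Bonus Program — status part-time ✓ (not excluded); age 55 ≥ 21 ✓; dept Design ✗ → not eligible.
Short-Term Disability — status part-time ✗ (requires full-time, seasonal, or temporary) → not eligible.
AD&D Coverage — status part-time ✗ (requires full-time) → not eligible.
Caregiver Leave — dept Design ✓; service 691 days ≥ 60 days ✓; 28 hrs/wk ≥ 24 ✓ → eligible.
Unlimited PTO Program — status part-time ✗ (requires temporary) → not eligible.
Supplemental Life Insurance — service 691 days ≥ 2 months (≈60 days) ✓; dept Design ✗ → not eligible.
Long-Term Disability — status part-time ✗ (requires full-time or temporary) → not eligible.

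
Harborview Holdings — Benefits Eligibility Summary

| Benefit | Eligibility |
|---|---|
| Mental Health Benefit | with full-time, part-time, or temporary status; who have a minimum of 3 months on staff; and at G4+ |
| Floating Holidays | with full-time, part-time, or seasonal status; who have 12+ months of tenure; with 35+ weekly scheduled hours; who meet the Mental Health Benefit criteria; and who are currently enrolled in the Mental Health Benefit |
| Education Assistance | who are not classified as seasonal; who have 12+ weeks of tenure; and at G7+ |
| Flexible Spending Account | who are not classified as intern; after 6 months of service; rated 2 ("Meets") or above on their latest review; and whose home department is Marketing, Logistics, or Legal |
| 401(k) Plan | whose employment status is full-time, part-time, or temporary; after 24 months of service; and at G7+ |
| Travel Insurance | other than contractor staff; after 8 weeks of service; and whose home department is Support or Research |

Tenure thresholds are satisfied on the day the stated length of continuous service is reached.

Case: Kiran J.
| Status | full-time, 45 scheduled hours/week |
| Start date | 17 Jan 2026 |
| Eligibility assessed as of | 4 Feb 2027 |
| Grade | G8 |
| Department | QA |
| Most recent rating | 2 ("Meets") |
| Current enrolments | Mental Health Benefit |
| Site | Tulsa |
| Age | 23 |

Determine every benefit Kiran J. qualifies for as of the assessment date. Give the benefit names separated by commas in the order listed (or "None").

Mental Health Benefit, Floating Holidays, Education Assistance

Service from 17 Jan 2026 to 4 Feb 2027: 383 days.
Mental Health Benefit — status full-time ✓; service 383 days ≥ 3 months (≈90 days) ✓; grade G8 ≥ G4 ✓ → eligible.
Floating Holidays — status full-time ✓; service 383 days ≥ 12 months (≈360 days) ✓; 45 hrs/wk ≥ 35 ✓; eligible for Mental Health Benefit ✓; enrolled in Mental Health Benefit ✓ → eligible.
Education Assistance — status full-time ✓ (not excluded); service 383 days ≥ 12 weeks (≈84 days) ✓; grade G8 ≥ G7 ✓ → eligible.
Flexible Spending Account — status full-time ✓ (not excluded); service 383 days ≥ 6 months (≈180 days) ✓; rating 2 ≥ 2 ✓; dept QA ✗ → not eligible.
401(k) Plan — status full-time ✓; service 383 days < 24 months (≈720 days) ✗ → not eligible.
Travel Insurance — status full-time ✓ (not excluded); service 383 days ≥ 8 weeks (≈56 days) ✓; dept QA ✗ → not eligible.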